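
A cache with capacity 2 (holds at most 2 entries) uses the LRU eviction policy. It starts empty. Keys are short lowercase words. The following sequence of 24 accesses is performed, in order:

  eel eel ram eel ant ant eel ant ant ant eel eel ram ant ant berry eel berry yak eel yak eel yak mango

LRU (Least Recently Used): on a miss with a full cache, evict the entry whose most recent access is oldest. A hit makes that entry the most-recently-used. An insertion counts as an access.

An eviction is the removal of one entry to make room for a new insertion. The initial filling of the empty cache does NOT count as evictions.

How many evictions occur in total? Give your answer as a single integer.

Answer: 8

Derivation:
LRU simulation (capacity=2):
  1. access eel: MISS. Cache (LRU->MRU): [eel]
  2. access eel: HIT. Cache (LRU->MRU): [eel]
  3. access ram: MISS. Cache (LRU->MRU): [eel ram]
  4. access eel: HIT. Cache (LRU->MRU): [ram eel]
  5. access ant: MISS, evict ram. Cache (LRU->MRU): [eel ant]
  6. access ant: HIT. Cache (LRU->MRU): [eel ant]
  7. access eel: HIT. Cache (LRU->MRU): [ant eel]
  8. access ant: HIT. Cache (LRU->MRU): [eel ant]
  9. access ant: HIT. Cache (LRU->MRU): [eel ant]
  10. access ant: HIT. Cache (LRU->MRU): [eel ant]
  11. access eel: HIT. Cache (LRU->MRU): [ant eel]
  12. access eel: HIT. Cache (LRU->MRU): [ant eel]
  13. access ram: MISS, evict ant. Cache (LRU->MRU): [eel ram]
  14. access ant: MISS, evict eel. Cache (LRU->MRU): [ram ant]
  15. access ant: HIT. Cache (LRU->MRU): [ram ant]
  16. access berry: MISS, evict ram. Cache (LRU->MRU): [ant berry]
  17. access eel: MISS, evict ant. Cache (LRU->MRU): [berry eel]
  18. access berry: HIT. Cache (LRU->MRU): [eel berry]
  19. access yak: MISS, evict eel. Cache (LRU->MRU): [berry yak]
  20. access eel: MISS, evict berry. Cache (LRU->MRU): [yak eel]
  21. access yak: HIT. Cache (LRU->MRU): [eel yak]
  22. access eel: HIT. Cache (LRU->MRU): [yak eel]
  23. access yak: HIT. Cache (LRU->MRU): [eel yak]
  24. access mango: MISS, evict eel. Cache (LRU->MRU): [yak mango]
Total: 14 hits, 10 misses, 8 evictions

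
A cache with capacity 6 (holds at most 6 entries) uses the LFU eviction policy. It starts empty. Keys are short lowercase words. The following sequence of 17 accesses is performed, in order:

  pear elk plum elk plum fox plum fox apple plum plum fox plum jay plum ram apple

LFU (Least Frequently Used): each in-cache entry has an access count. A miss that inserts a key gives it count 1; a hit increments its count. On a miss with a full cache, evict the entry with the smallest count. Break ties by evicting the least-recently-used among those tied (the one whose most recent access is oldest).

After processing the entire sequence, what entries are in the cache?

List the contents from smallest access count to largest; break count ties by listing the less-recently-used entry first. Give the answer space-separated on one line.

Answer: jay ram elk apple fox plum

Derivation:
LFU simulation (capacity=6):
  1. access pear: MISS. Cache: [pear(c=1)]
  2. access elk: MISS. Cache: [pear(c=1) elk(c=1)]
  3. access plum: MISS. Cache: [pear(c=1) elk(c=1) plum(c=1)]
  4. access elk: HIT, count now 2. Cache: [pear(c=1) plum(c=1) elk(c=2)]
  5. access plum: HIT, count now 2. Cache: [pear(c=1) elk(c=2) plum(c=2)]
  6. access fox: MISS. Cache: [pear(c=1) fox(c=1) elk(c=2) plum(c=2)]
  7. access plum: HIT, count now 3. Cache: [pear(c=1) fox(c=1) elk(c=2) plum(c=3)]
  8. access fox: HIT, count now 2. Cache: [pear(c=1) elk(c=2) fox(c=2) plum(c=3)]
  9. access apple: MISS. Cache: [pear(c=1) apple(c=1) elk(c=2) fox(c=2) plum(c=3)]
  10. access plum: HIT, count now 4. Cache: [pear(c=1) apple(c=1) elk(c=2) fox(c=2) plum(c=4)]
  11. access plum: HIT, count now 5. Cache: [pear(c=1) apple(c=1) elk(c=2) fox(c=2) plum(c=5)]
  12. access fox: HIT, count now 3. Cache: [pear(c=1) apple(c=1) elk(c=2) fox(c=3) plum(c=5)]
  13. access plum: HIT, count now 6. Cache: [pear(c=1) apple(c=1) elk(c=2) fox(c=3) plum(c=6)]
  14. access jay: MISS. Cache: [pear(c=1) apple(c=1) jay(c=1) elk(c=2) fox(c=3) plum(c=6)]
  15. access plum: HIT, count now 7. Cache: [pear(c=1) apple(c=1) jay(c=1) elk(c=2) fox(c=3) plum(c=7)]
  16. access ram: MISS, evict pear(c=1). Cache: [apple(c=1) jay(c=1) ram(c=1) elk(c=2) fox(c=3) plum(c=7)]
  17. access apple: HIT, count now 2. Cache: [jay(c=1) ram(c=1) elk(c=2) apple(c=2) fox(c=3) plum(c=7)]
Total: 10 hits, 7 misses, 1 evictions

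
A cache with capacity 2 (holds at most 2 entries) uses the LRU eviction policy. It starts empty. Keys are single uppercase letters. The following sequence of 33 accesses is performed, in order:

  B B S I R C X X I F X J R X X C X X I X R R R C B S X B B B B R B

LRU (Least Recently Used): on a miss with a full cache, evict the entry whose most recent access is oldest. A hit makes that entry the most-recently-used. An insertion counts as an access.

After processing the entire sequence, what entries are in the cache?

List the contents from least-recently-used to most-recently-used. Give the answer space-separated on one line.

Answer: R B

Derivation:
LRU simulation (capacity=2):
  1. access B: MISS. Cache (LRU->MRU): [B]
  2. access B: HIT. Cache (LRU->MRU): [B]
  3. access S: MISS. Cache (LRU->MRU): [B S]
  4. access I: MISS, evict B. Cache (LRU->MRU): [S I]
  5. access R: MISS, evict S. Cache (LRU->MRU): [I R]
  6. access C: MISS, evict I. Cache (LRU->MRU): [R C]
  7. access X: MISS, evict R. Cache (LRU->MRU): [C X]
  8. access X: HIT. Cache (LRU->MRU): [C X]
  9. access I: MISS, evict C. Cache (LRU->MRU): [X I]
  10. access F: MISS, evict X. Cache (LRU->MRU): [I F]
  11. access X: MISS, evict I. Cache (LRU->MRU): [F X]
  12. access J: MISS, evict F. Cache (LRU->MRU): [X J]
  13. access R: MISS, evict X. Cache (LRU->MRU): [J R]
  14. access X: MISS, evict J. Cache (LRU->MRU): [R X]
  15. access X: HIT. Cache (LRU->MRU): [R X]
  16. access C: MISS, evict R. Cache (LRU->MRU): [X C]
  17. access X: HIT. Cache (LRU->MRU): [C X]
  18. access X: HIT. Cache (LRU->MRU): [C X]
  19. access I: MISS, evict C. Cache (LRU->MRU): [X I]
  20. access X: HIT. Cache (LRU->MRU): [I X]
  21. access R: MISS, evict I. Cache (LRU->MRU): [X R]
  22. access R: HIT. Cache (LRU->MRU): [X R]
  23. access R: HIT. Cache (LRU->MRU): [X R]
  24. access C: MISS, evict X. Cache (LRU->MRU): [R C]
  25. access B: MISS, evict R. Cache (LRU->MRU): [C B]
  26. access S: MISS, evict C. Cache (LRU->MRU): [B S]
  27. access X: MISS, evict B. Cache (LRU->MRU): [S X]
  28. access B: MISS, evict S. Cache (LRU->MRU): [X B]
  29. access B: HIT. Cache (LRU->MRU): [X B]
  30. access B: HIT. Cache (LRU->MRU): [X B]
  31. access B: HIT. Cache (LRU->MRU): [X B]
  32. access R: MISS, evict X. Cache (LRU->MRU): [B R]
  33. access B: HIT. Cache (LRU->MRU): [R B]
Total: 12 hits, 21 misses, 19 evictions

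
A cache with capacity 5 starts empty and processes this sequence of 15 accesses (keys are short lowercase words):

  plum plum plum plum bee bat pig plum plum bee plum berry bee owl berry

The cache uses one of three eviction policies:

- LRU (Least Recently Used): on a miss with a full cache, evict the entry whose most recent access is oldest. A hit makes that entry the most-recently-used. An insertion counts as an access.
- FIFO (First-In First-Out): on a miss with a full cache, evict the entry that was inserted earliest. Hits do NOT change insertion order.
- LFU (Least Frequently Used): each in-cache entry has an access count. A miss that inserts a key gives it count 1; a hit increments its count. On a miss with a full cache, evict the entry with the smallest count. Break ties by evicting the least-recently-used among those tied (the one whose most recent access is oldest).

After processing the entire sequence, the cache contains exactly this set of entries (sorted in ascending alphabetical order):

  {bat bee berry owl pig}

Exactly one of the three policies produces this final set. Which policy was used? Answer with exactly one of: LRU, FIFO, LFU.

Answer: FIFO

Derivation:
Simulating under each policy and comparing final sets:
  LRU: final set = {bee berry owl pig plum} -> differs
  FIFO: final set = {bat bee berry owl pig} -> MATCHES target
  LFU: final set = {bee berry owl pig plum} -> differs
Only FIFO produces the target set.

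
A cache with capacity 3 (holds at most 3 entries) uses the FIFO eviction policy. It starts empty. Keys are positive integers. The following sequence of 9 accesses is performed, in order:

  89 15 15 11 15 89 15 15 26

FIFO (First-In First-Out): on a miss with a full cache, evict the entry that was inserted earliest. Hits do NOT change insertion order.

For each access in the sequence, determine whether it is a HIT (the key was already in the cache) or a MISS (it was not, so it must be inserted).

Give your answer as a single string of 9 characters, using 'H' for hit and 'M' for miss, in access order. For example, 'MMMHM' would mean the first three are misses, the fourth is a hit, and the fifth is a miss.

Answer: MMHMHHHHM

Derivation:
FIFO simulation (capacity=3):
  1. access 89: MISS. Cache (old->new): [89]
  2. access 15: MISS. Cache (old->new): [89 15]
  3. access 15: HIT. Cache (old->new): [89 15]
  4. access 11: MISS. Cache (old->new): [89 15 11]
  5. access 15: HIT. Cache (old->new): [89 15 11]
  6. access 89: HIT. Cache (old->new): [89 15 11]
  7. access 15: HIT. Cache (old->new): [89 15 11]
  8. access 15: HIT. Cache (old->new): [89 15 11]
  9. access 26: MISS, evict 89. Cache (old->new): [15 11 26]
Total: 5 hits, 4 misses, 1 evictions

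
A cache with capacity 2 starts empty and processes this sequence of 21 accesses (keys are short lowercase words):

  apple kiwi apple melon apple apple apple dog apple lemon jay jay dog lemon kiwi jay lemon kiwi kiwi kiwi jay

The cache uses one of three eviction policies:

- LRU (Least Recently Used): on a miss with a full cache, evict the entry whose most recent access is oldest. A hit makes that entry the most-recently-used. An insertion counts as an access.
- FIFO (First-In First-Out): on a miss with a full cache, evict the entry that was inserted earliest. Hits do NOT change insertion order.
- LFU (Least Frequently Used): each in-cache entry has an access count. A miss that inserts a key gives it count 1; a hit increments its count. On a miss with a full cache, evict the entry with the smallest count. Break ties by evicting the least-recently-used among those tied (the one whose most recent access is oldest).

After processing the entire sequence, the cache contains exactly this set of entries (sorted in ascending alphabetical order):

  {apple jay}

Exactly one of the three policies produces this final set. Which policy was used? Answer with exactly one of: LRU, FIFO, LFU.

Answer: LFU

Derivation:
Simulating under each policy and comparing final sets:
  LRU: final set = {jay kiwi} -> differs
  FIFO: final set = {jay kiwi} -> differs
  LFU: final set = {apple jay} -> MATCHES target
Only LFU produces the target set.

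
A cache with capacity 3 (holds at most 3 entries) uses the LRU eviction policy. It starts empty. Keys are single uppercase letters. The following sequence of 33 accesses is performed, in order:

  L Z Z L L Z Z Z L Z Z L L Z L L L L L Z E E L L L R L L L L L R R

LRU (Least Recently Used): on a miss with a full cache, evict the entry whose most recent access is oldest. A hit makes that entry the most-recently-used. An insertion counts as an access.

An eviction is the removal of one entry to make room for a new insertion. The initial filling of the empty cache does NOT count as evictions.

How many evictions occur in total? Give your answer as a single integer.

LRU simulation (capacity=3):
  1. access L: MISS. Cache (LRU->MRU): [L]
  2. access Z: MISS. Cache (LRU->MRU): [L Z]
  3. access Z: HIT. Cache (LRU->MRU): [L Z]
  4. access L: HIT. Cache (LRU->MRU): [Z L]
  5. access L: HIT. Cache (LRU->MRU): [Z L]
  6. access Z: HIT. Cache (LRU->MRU): [L Z]
  7. access Z: HIT. Cache (LRU->MRU): [L Z]
  8. access Z: HIT. Cache (LRU->MRU): [L Z]
  9. access L: HIT. Cache (LRU->MRU): [Z L]
  10. access Z: HIT. Cache (LRU->MRU): [L Z]
  11. access Z: HIT. Cache (LRU->MRU): [L Z]
  12. access L: HIT. Cache (LRU->MRU): [Z L]
  13. access L: HIT. Cache (LRU->MRU): [Z L]
  14. access Z: HIT. Cache (LRU->MRU): [L Z]
  15. access L: HIT. Cache (LRU->MRU): [Z L]
  16. access L: HIT. Cache (LRU->MRU): [Z L]
  17. access L: HIT. Cache (LRU->MRU): [Z L]
  18. access L: HIT. Cache (LRU->MRU): [Z L]
  19. access L: HIT. Cache (LRU->MRU): [Z L]
  20. access Z: HIT. Cache (LRU->MRU): [L Z]
  21. access E: MISS. Cache (LRU->MRU): [L Z E]
  22. access E: HIT. Cache (LRU->MRU): [L Z E]
  23. access L: HIT. Cache (LRU->MRU): [Z E L]
  24. access L: HIT. Cache (LRU->MRU): [Z E L]
  25. access L: HIT. Cache (LRU->MRU): [Z E L]
  26. access R: MISS, evict Z. Cache (LRU->MRU): [E L R]
  27. access L: HIT. Cache (LRU->MRU): [E R L]
  28. access L: HIT. Cache (LRU->MRU): [E R L]
  29. access L: HIT. Cache (LRU->MRU): [E R L]
  30. access L: HIT. Cache (LRU->MRU): [E R L]
  31. access L: HIT. Cache (LRU->MRU): [E R L]
  32. access R: HIT. Cache (LRU->MRU): [E L R]
  33. access R: HIT. Cache (LRU->MRU): [E L R]
Total: 29 hits, 4 misses, 1 evictions

Answer: 1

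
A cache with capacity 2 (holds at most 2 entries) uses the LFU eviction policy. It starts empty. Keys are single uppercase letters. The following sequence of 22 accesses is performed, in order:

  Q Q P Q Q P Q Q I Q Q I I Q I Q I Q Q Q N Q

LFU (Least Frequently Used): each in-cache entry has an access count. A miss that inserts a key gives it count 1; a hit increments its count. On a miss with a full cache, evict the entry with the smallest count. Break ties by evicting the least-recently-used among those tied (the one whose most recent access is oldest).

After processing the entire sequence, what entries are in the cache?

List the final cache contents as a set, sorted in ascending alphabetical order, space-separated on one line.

LFU simulation (capacity=2):
  1. access Q: MISS. Cache: [Q(c=1)]
  2. access Q: HIT, count now 2. Cache: [Q(c=2)]
  3. access P: MISS. Cache: [P(c=1) Q(c=2)]
  4. access Q: HIT, count now 3. Cache: [P(c=1) Q(c=3)]
  5. access Q: HIT, count now 4. Cache: [P(c=1) Q(c=4)]
  6. access P: HIT, count now 2. Cache: [P(c=2) Q(c=4)]
  7. access Q: HIT, count now 5. Cache: [P(c=2) Q(c=5)]
  8. access Q: HIT, count now 6. Cache: [P(c=2) Q(c=6)]
  9. access I: MISS, evict P(c=2). Cache: [I(c=1) Q(c=6)]
  10. access Q: HIT, count now 7. Cache: [I(c=1) Q(c=7)]
  11. access Q: HIT, count now 8. Cache: [I(c=1) Q(c=8)]
  12. access I: HIT, count now 2. Cache: [I(c=2) Q(c=8)]
  13. access I: HIT, count now 3. Cache: [I(c=3) Q(c=8)]
  14. access Q: HIT, count now 9. Cache: [I(c=3) Q(c=9)]
  15. access I: HIT, count now 4. Cache: [I(c=4) Q(c=9)]
  16. access Q: HIT, count now 10. Cache: [I(c=4) Q(c=10)]
  17. access I: HIT, count now 5. Cache: [I(c=5) Q(c=10)]
  18. access Q: HIT, count now 11. Cache: [I(c=5) Q(c=11)]
  19. access Q: HIT, count now 12. Cache: [I(c=5) Q(c=12)]
  20. access Q: HIT, count now 13. Cache: [I(c=5) Q(c=13)]
  21. access N: MISS, evict I(c=5). Cache: [N(c=1) Q(c=13)]
  22. access Q: HIT, count now 14. Cache: [N(c=1) Q(c=14)]
Total: 18 hits, 4 misses, 2 evictions

Answer: N Q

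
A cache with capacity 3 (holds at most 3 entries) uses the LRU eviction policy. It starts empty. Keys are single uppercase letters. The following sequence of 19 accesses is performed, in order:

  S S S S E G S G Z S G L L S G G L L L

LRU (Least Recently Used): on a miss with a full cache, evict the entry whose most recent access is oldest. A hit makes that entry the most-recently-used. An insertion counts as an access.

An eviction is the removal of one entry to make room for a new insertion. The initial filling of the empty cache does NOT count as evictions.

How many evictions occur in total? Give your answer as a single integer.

Answer: 2

Derivation:
LRU simulation (capacity=3):
  1. access S: MISS. Cache (LRU->MRU): [S]
  2. access S: HIT. Cache (LRU->MRU): [S]
  3. access S: HIT. Cache (LRU->MRU): [S]
  4. access S: HIT. Cache (LRU->MRU): [S]
  5. access E: MISS. Cache (LRU->MRU): [S E]
  6. access G: MISS. Cache (LRU->MRU): [S E G]
  7. access S: HIT. Cache (LRU->MRU): [E G S]
  8. access G: HIT. Cache (LRU->MRU): [E S G]
  9. access Z: MISS, evict E. Cache (LRU->MRU): [S G Z]
  10. access S: HIT. Cache (LRU->MRU): [G Z S]
  11. access G: HIT. Cache (LRU->MRU): [Z S G]
  12. access L: MISS, evict Z. Cache (LRU->MRU): [S G L]
  13. access L: HIT. Cache (LRU->MRU): [S G L]
  14. access S: HIT. Cache (LRU->MRU): [G L S]
  15. access G: HIT. Cache (LRU->MRU): [L S G]
  16. access G: HIT. Cache (LRU->MRU): [L S G]
  17. access L: HIT. Cache (LRU->MRU): [S G L]
  18. access L: HIT. Cache (LRU->MRU): [S G L]
  19. access L: HIT. Cache (LRU->MRU): [S G L]
Total: 14 hits, 5 misses, 2 evictions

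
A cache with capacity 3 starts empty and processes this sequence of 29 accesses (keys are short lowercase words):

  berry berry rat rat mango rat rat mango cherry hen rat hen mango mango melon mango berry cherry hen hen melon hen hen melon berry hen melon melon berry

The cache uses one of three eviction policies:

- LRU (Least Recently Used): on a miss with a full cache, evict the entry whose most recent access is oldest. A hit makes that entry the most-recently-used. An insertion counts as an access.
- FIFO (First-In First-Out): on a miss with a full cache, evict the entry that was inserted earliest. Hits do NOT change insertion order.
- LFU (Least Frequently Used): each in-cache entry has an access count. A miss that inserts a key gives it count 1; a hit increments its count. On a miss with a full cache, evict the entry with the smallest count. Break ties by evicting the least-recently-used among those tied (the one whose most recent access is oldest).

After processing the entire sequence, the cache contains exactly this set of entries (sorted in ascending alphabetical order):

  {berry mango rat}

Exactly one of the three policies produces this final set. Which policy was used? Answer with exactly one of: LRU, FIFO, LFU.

Simulating under each policy and comparing final sets:
  LRU: final set = {berry hen melon} -> differs
  FIFO: final set = {berry hen melon} -> differs
  LFU: final set = {berry mango rat} -> MATCHES target
Only LFU produces the target set.

Answer: LFU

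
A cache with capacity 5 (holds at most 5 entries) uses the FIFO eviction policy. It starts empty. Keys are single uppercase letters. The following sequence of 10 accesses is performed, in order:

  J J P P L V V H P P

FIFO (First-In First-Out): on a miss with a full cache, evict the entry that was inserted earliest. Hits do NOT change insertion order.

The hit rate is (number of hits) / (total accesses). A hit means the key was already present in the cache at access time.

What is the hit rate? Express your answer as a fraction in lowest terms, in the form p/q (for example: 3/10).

FIFO simulation (capacity=5):
  1. access J: MISS. Cache (old->new): [J]
  2. access J: HIT. Cache (old->new): [J]
  3. access P: MISS. Cache (old->new): [J P]
  4. access P: HIT. Cache (old->new): [J P]
  5. access L: MISS. Cache (old->new): [J P L]
  6. access V: MISS. Cache (old->new): [J P L V]
  7. access V: HIT. Cache (old->new): [J P L V]
  8. access H: MISS. Cache (old->new): [J P L V H]
  9. access P: HIT. Cache (old->new): [J P L V H]
  10. access P: HIT. Cache (old->new): [J P L V H]
Total: 5 hits, 5 misses, 0 evictions

Hit rate = 5/10 = 1/2

Answer: 1/2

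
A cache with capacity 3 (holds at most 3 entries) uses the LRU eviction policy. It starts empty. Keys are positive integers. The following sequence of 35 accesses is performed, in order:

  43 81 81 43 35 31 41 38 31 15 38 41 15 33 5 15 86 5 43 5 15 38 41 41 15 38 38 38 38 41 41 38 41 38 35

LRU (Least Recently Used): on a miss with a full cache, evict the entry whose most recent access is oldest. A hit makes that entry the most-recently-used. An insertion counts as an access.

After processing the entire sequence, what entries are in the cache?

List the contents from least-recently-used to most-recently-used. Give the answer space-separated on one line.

Answer: 41 38 35

Derivation:
LRU simulation (capacity=3):
  1. access 43: MISS. Cache (LRU->MRU): [43]
  2. access 81: MISS. Cache (LRU->MRU): [43 81]
  3. access 81: HIT. Cache (LRU->MRU): [43 81]
  4. access 43: HIT. Cache (LRU->MRU): [81 43]
  5. access 35: MISS. Cache (LRU->MRU): [81 43 35]
  6. access 31: MISS, evict 81. Cache (LRU->MRU): [43 35 31]
  7. access 41: MISS, evict 43. Cache (LRU->MRU): [35 31 41]
  8. access 38: MISS, evict 35. Cache (LRU->MRU): [31 41 38]
  9. access 31: HIT. Cache (LRU->MRU): [41 38 31]
  10. access 15: MISS, evict 41. Cache (LRU->MRU): [38 31 15]
  11. access 38: HIT. Cache (LRU->MRU): [31 15 38]
  12. access 41: MISS, evict 31. Cache (LRU->MRU): [15 38 41]
  13. access 15: HIT. Cache (LRU->MRU): [38 41 15]
  14. access 33: MISS, evict 38. Cache (LRU->MRU): [41 15 33]
  15. access 5: MISS, evict 41. Cache (LRU->MRU): [15 33 5]
  16. access 15: HIT. Cache (LRU->MRU): [33 5 15]
  17. access 86: MISS, evict 33. Cache (LRU->MRU): [5 15 86]
  18. access 5: HIT. Cache (LRU->MRU): [15 86 5]
  19. access 43: MISS, evict 15. Cache (LRU->MRU): [86 5 43]
  20. access 5: HIT. Cache (LRU->MRU): [86 43 5]
  21. access 15: MISS, evict 86. Cache (LRU->MRU): [43 5 15]
  22. access 38: MISS, evict 43. Cache (LRU->MRU): [5 15 38]
  23. access 41: MISS, evict 5. Cache (LRU->MRU): [15 38 41]
  24. access 41: HIT. Cache (LRU->MRU): [15 38 41]
  25. access 15: HIT. Cache (LRU->MRU): [38 41 15]
  26. access 38: HIT. Cache (LRU->MRU): [41 15 38]
  27. access 38: HIT. Cache (LRU->MRU): [41 15 38]
  28. access 38: HIT. Cache (LRU->MRU): [41 15 38]
  29. access 38: HIT. Cache (LRU->MRU): [41 15 38]
  30. access 41: HIT. Cache (LRU->MRU): [15 38 41]
  31. access 41: HIT. Cache (LRU->MRU): [15 38 41]
  32. access 38: HIT. Cache (LRU->MRU): [15 41 38]
  33. access 41: HIT. Cache (LRU->MRU): [15 38 41]
  34. access 38: HIT. Cache (LRU->MRU): [15 41 38]
  35. access 35: MISS, evict 15. Cache (LRU->MRU): [41 38 35]
Total: 19 hits, 16 misses, 13 evictions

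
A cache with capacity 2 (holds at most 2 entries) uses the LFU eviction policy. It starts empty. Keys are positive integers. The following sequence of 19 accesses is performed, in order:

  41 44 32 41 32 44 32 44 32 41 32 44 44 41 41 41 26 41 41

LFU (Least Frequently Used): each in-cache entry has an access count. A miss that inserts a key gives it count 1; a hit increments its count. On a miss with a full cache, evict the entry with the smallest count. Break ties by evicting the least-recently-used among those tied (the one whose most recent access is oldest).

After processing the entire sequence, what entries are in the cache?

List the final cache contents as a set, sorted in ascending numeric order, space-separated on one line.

LFU simulation (capacity=2):
  1. access 41: MISS. Cache: [41(c=1)]
  2. access 44: MISS. Cache: [41(c=1) 44(c=1)]
  3. access 32: MISS, evict 41(c=1). Cache: [44(c=1) 32(c=1)]
  4. access 41: MISS, evict 44(c=1). Cache: [32(c=1) 41(c=1)]
  5. access 32: HIT, count now 2. Cache: [41(c=1) 32(c=2)]
  6. access 44: MISS, evict 41(c=1). Cache: [44(c=1) 32(c=2)]
  7. access 32: HIT, count now 3. Cache: [44(c=1) 32(c=3)]
  8. access 44: HIT, count now 2. Cache: [44(c=2) 32(c=3)]
  9. access 32: HIT, count now 4. Cache: [44(c=2) 32(c=4)]
  10. access 41: MISS, evict 44(c=2). Cache: [41(c=1) 32(c=4)]
  11. access 32: HIT, count now 5. Cache: [41(c=1) 32(c=5)]
  12. access 44: MISS, evict 41(c=1). Cache: [44(c=1) 32(c=5)]
  13. access 44: HIT, count now 2. Cache: [44(c=2) 32(c=5)]
  14. access 41: MISS, evict 44(c=2). Cache: [41(c=1) 32(c=5)]
  15. access 41: HIT, count now 2. Cache: [41(c=2) 32(c=5)]
  16. access 41: HIT, count now 3. Cache: [41(c=3) 32(c=5)]
  17. access 26: MISS, evict 41(c=3). Cache: [26(c=1) 32(c=5)]
  18. access 41: MISS, evict 26(c=1). Cache: [41(c=1) 32(c=5)]
  19. access 41: HIT, count now 2. Cache: [41(c=2) 32(c=5)]
Total: 9 hits, 10 misses, 8 evictions

Answer: 32 41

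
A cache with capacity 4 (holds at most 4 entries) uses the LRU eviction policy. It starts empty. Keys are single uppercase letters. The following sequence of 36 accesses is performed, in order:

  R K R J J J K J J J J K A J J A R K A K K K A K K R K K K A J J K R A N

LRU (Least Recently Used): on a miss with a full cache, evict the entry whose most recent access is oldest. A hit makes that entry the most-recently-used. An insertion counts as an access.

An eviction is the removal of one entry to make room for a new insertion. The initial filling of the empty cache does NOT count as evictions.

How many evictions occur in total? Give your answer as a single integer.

LRU simulation (capacity=4):
  1. access R: MISS. Cache (LRU->MRU): [R]
  2. access K: MISS. Cache (LRU->MRU): [R K]
  3. access R: HIT. Cache (LRU->MRU): [K R]
  4. access J: MISS. Cache (LRU->MRU): [K R J]
  5. access J: HIT. Cache (LRU->MRU): [K R J]
  6. access J: HIT. Cache (LRU->MRU): [K R J]
  7. access K: HIT. Cache (LRU->MRU): [R J K]
  8. access J: HIT. Cache (LRU->MRU): [R K J]
  9. access J: HIT. Cache (LRU->MRU): [R K J]
  10. access J: HIT. Cache (LRU->MRU): [R K J]
  11. access J: HIT. Cache (LRU->MRU): [R K J]
  12. access K: HIT. Cache (LRU->MRU): [R J K]
  13. access A: MISS. Cache (LRU->MRU): [R J K A]
  14. access J: HIT. Cache (LRU->MRU): [R K A J]
  15. access J: HIT. Cache (LRU->MRU): [R K A J]
  16. access A: HIT. Cache (LRU->MRU): [R K J A]
  17. access R: HIT. Cache (LRU->MRU): [K J A R]
  18. access K: HIT. Cache (LRU->MRU): [J A R K]
  19. access A: HIT. Cache (LRU->MRU): [J R K A]
  20. access K: HIT. Cache (LRU->MRU): [J R A K]
  21. access K: HIT. Cache (LRU->MRU): [J R A K]
  22. access K: HIT. Cache (LRU->MRU): [J R A K]
  23. access A: HIT. Cache (LRU->MRU): [J R K A]
  24. access K: HIT. Cache (LRU->MRU): [J R A K]
  25. access K: HIT. Cache (LRU->MRU): [J R A K]
  26. access R: HIT. Cache (LRU->MRU): [J A K R]
  27. access K: HIT. Cache (LRU->MRU): [J A R K]
  28. access K: HIT. Cache (LRU->MRU): [J A R K]
  29. access K: HIT. Cache (LRU->MRU): [J A R K]
  30. access A: HIT. Cache (LRU->MRU): [J R K A]
  31. access J: HIT. Cache (LRU->MRU): [R K A J]
  32. access J: HIT. Cache (LRU->MRU): [R K A J]
  33. access K: HIT. Cache (LRU->MRU): [R A J K]
  34. access R: HIT. Cache (LRU->MRU): [A J K R]
  35. access A: HIT. Cache (LRU->MRU): [J K R A]
  36. access N: MISS, evict J. Cache (LRU->MRU): [K R A N]
Total: 31 hits, 5 misses, 1 evictions

Answer: 1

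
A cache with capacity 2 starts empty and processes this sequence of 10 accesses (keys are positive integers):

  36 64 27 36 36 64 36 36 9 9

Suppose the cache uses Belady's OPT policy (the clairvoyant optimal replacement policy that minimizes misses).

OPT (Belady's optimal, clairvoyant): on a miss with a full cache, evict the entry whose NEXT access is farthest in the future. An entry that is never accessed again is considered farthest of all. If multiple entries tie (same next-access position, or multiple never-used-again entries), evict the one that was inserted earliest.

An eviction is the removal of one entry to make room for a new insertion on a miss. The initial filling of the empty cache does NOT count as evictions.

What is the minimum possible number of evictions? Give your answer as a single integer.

Answer: 3

Derivation:
OPT (Belady) simulation (capacity=2):
  1. access 36: MISS. Cache: [36]
  2. access 64: MISS. Cache: [36 64]
  3. access 27: MISS, evict 64 (next use: step 6). Cache: [36 27]
  4. access 36: HIT. Next use of 36: step 5. Cache: [36 27]
  5. access 36: HIT. Next use of 36: step 7. Cache: [36 27]
  6. access 64: MISS, evict 27 (next use: never). Cache: [36 64]
  7. access 36: HIT. Next use of 36: step 8. Cache: [36 64]
  8. access 36: HIT. Next use of 36: never. Cache: [36 64]
  9. access 9: MISS, evict 36 (next use: never). Cache: [64 9]
  10. access 9: HIT. Next use of 9: never. Cache: [64 9]
Total: 5 hits, 5 misses, 3 evictions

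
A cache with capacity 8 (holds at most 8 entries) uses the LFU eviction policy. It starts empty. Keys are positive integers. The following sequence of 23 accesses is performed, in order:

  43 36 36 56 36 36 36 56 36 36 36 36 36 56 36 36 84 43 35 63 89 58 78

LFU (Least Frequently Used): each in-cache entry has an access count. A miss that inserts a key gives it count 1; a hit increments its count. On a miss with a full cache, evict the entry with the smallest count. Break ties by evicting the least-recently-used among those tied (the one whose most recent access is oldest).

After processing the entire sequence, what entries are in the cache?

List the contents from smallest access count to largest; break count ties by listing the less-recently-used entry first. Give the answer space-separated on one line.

LFU simulation (capacity=8):
  1. access 43: MISS. Cache: [43(c=1)]
  2. access 36: MISS. Cache: [43(c=1) 36(c=1)]
  3. access 36: HIT, count now 2. Cache: [43(c=1) 36(c=2)]
  4. access 56: MISS. Cache: [43(c=1) 56(c=1) 36(c=2)]
  5. access 36: HIT, count now 3. Cache: [43(c=1) 56(c=1) 36(c=3)]
  6. access 36: HIT, count now 4. Cache: [43(c=1) 56(c=1) 36(c=4)]
  7. access 36: HIT, count now 5. Cache: [43(c=1) 56(c=1) 36(c=5)]
  8. access 56: HIT, count now 2. Cache: [43(c=1) 56(c=2) 36(c=5)]
  9. access 36: HIT, count now 6. Cache: [43(c=1) 56(c=2) 36(c=6)]
  10. access 36: HIT, count now 7. Cache: [43(c=1) 56(c=2) 36(c=7)]
  11. access 36: HIT, count now 8. Cache: [43(c=1) 56(c=2) 36(c=8)]
  12. access 36: HIT, count now 9. Cache: [43(c=1) 56(c=2) 36(c=9)]
  13. access 36: HIT, count now 10. Cache: [43(c=1) 56(c=2) 36(c=10)]
  14. access 56: HIT, count now 3. Cache: [43(c=1) 56(c=3) 36(c=10)]
  15. access 36: HIT, count now 11. Cache: [43(c=1) 56(c=3) 36(c=11)]
  16. access 36: HIT, count now 12. Cache: [43(c=1) 56(c=3) 36(c=12)]
  17. access 84: MISS. Cache: [43(c=1) 84(c=1) 56(c=3) 36(c=12)]
  18. access 43: HIT, count now 2. Cache: [84(c=1) 43(c=2) 56(c=3) 36(c=12)]
  19. access 35: MISS. Cache: [84(c=1) 35(c=1) 43(c=2) 56(c=3) 36(c=12)]
  20. access 63: MISS. Cache: [84(c=1) 35(c=1) 63(c=1) 43(c=2) 56(c=3) 36(c=12)]
  21. access 89: MISS. Cache: [84(c=1) 35(c=1) 63(c=1) 89(c=1) 43(c=2) 56(c=3) 36(c=12)]
  22. access 58: MISS. Cache: [84(c=1) 35(c=1) 63(c=1) 89(c=1) 58(c=1) 43(c=2) 56(c=3) 36(c=12)]
  23. access 78: MISS, evict 84(c=1). Cache: [35(c=1) 63(c=1) 89(c=1) 58(c=1) 78(c=1) 43(c=2) 56(c=3) 36(c=12)]
Total: 14 hits, 9 misses, 1 evictions

Answer: 35 63 89 58 78 43 56 36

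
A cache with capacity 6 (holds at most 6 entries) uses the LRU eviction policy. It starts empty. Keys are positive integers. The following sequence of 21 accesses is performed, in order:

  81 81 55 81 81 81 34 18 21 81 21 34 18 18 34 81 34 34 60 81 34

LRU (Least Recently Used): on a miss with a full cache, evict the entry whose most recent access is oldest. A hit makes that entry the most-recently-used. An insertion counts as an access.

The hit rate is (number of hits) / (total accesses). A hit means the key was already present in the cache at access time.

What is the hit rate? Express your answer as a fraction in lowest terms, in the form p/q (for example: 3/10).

Answer: 5/7

Derivation:
LRU simulation (capacity=6):
  1. access 81: MISS. Cache (LRU->MRU): [81]
  2. access 81: HIT. Cache (LRU->MRU): [81]
  3. access 55: MISS. Cache (LRU->MRU): [81 55]
  4. access 81: HIT. Cache (LRU->MRU): [55 81]
  5. access 81: HIT. Cache (LRU->MRU): [55 81]
  6. access 81: HIT. Cache (LRU->MRU): [55 81]
  7. access 34: MISS. Cache (LRU->MRU): [55 81 34]
  8. access 18: MISS. Cache (LRU->MRU): [55 81 34 18]
  9. access 21: MISS. Cache (LRU->MRU): [55 81 34 18 21]
  10. access 81: HIT. Cache (LRU->MRU): [55 34 18 21 81]
  11. access 21: HIT. Cache (LRU->MRU): [55 34 18 81 21]
  12. access 34: HIT. Cache (LRU->MRU): [55 18 81 21 34]
  13. access 18: HIT. Cache (LRU->MRU): [55 81 21 34 18]
  14. access 18: HIT. Cache (LRU->MRU): [55 81 21 34 18]
  15. access 34: HIT. Cache (LRU->MRU): [55 81 21 18 34]
  16. access 81: HIT. Cache (LRU->MRU): [55 21 18 34 81]
  17. access 34: HIT. Cache (LRU->MRU): [55 21 18 81 34]
  18. access 34: HIT. Cache (LRU->MRU): [55 21 18 81 34]
  19. access 60: MISS. Cache (LRU->MRU): [55 21 18 81 34 60]
  20. access 81: HIT. Cache (LRU->MRU): [55 21 18 34 60 81]
  21. access 34: HIT. Cache (LRU->MRU): [55 21 18 60 81 34]
Total: 15 hits, 6 misses, 0 evictions

Hit rate = 15/21 = 5/7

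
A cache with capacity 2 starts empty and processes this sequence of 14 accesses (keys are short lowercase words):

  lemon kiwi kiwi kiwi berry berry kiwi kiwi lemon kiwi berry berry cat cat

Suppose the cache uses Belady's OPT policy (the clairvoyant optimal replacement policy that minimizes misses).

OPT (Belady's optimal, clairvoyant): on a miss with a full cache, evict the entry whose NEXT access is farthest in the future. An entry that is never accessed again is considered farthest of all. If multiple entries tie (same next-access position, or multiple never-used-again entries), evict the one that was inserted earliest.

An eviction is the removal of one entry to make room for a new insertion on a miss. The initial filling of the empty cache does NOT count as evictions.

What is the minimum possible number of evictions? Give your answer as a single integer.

OPT (Belady) simulation (capacity=2):
  1. access lemon: MISS. Cache: [lemon]
  2. access kiwi: MISS. Cache: [lemon kiwi]
  3. access kiwi: HIT. Next use of kiwi: step 4. Cache: [lemon kiwi]
  4. access kiwi: HIT. Next use of kiwi: step 7. Cache: [lemon kiwi]
  5. access berry: MISS, evict lemon (next use: step 9). Cache: [kiwi berry]
  6. access berry: HIT. Next use of berry: step 11. Cache: [kiwi berry]
  7. access kiwi: HIT. Next use of kiwi: step 8. Cache: [kiwi berry]
  8. access kiwi: HIT. Next use of kiwi: step 10. Cache: [kiwi berry]
  9. access lemon: MISS, evict berry (next use: step 11). Cache: [kiwi lemon]
  10. access kiwi: HIT. Next use of kiwi: never. Cache: [kiwi lemon]
  11. access berry: MISS, evict kiwi (next use: never). Cache: [lemon berry]
  12. access berry: HIT. Next use of berry: never. Cache: [lemon berry]
  13. access cat: MISS, evict lemon (next use: never). Cache: [berry cat]
  14. access cat: HIT. Next use of cat: never. Cache: [berry cat]
Total: 8 hits, 6 misses, 4 evictions

Answer: 4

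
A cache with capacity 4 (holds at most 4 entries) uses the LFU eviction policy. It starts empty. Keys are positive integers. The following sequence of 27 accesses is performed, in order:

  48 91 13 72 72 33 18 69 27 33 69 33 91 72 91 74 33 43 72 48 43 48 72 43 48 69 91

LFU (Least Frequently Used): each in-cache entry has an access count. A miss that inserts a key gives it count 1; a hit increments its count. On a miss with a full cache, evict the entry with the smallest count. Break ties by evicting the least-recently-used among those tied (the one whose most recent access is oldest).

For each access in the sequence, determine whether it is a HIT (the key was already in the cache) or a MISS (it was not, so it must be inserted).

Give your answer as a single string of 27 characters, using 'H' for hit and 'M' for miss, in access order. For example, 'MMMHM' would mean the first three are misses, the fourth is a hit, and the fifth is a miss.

LFU simulation (capacity=4):
  1. access 48: MISS. Cache: [48(c=1)]
  2. access 91: MISS. Cache: [48(c=1) 91(c=1)]
  3. access 13: MISS. Cache: [48(c=1) 91(c=1) 13(c=1)]
  4. access 72: MISS. Cache: [48(c=1) 91(c=1) 13(c=1) 72(c=1)]
  5. access 72: HIT, count now 2. Cache: [48(c=1) 91(c=1) 13(c=1) 72(c=2)]
  6. access 33: MISS, evict 48(c=1). Cache: [91(c=1) 13(c=1) 33(c=1) 72(c=2)]
  7. access 18: MISS, evict 91(c=1). Cache: [13(c=1) 33(c=1) 18(c=1) 72(c=2)]
  8. access 69: MISS, evict 13(c=1). Cache: [33(c=1) 18(c=1) 69(c=1) 72(c=2)]
  9. access 27: MISS, evict 33(c=1). Cache: [18(c=1) 69(c=1) 27(c=1) 72(c=2)]
  10. access 33: MISS, evict 18(c=1). Cache: [69(c=1) 27(c=1) 33(c=1) 72(c=2)]
  11. access 69: HIT, count now 2. Cache: [27(c=1) 33(c=1) 72(c=2) 69(c=2)]
  12. access 33: HIT, count now 2. Cache: [27(c=1) 72(c=2) 69(c=2) 33(c=2)]
  13. access 91: MISS, evict 27(c=1). Cache: [91(c=1) 72(c=2) 69(c=2) 33(c=2)]
  14. access 72: HIT, count now 3. Cache: [91(c=1) 69(c=2) 33(c=2) 72(c=3)]
  15. access 91: HIT, count now 2. Cache: [69(c=2) 33(c=2) 91(c=2) 72(c=3)]
  16. access 74: MISS, evict 69(c=2). Cache: [74(c=1) 33(c=2) 91(c=2) 72(c=3)]
  17. access 33: HIT, count now 3. Cache: [74(c=1) 91(c=2) 72(c=3) 33(c=3)]
  18. access 43: MISS, evict 74(c=1). Cache: [43(c=1) 91(c=2) 72(c=3) 33(c=3)]
  19. access 72: HIT, count now 4. Cache: [43(c=1) 91(c=2) 33(c=3) 72(c=4)]
  20. access 48: MISS, evict 43(c=1). Cache: [48(c=1) 91(c=2) 33(c=3) 72(c=4)]
  21. access 43: MISS, evict 48(c=1). Cache: [43(c=1) 91(c=2) 33(c=3) 72(c=4)]
  22. access 48: MISS, evict 43(c=1). Cache: [48(c=1) 91(c=2) 33(c=3) 72(c=4)]
  23. access 72: HIT, count now 5. Cache: [48(c=1) 91(c=2) 33(c=3) 72(c=5)]
  24. access 43: MISS, evict 48(c=1). Cache: [43(c=1) 91(c=2) 33(c=3) 72(c=5)]
  25. access 48: MISS, evict 43(c=1). Cache: [48(c=1) 91(c=2) 33(c=3) 72(c=5)]
  26. access 69: MISS, evict 48(c=1). Cache: [69(c=1) 91(c=2) 33(c=3) 72(c=5)]
  27. access 91: HIT, count now 3. Cache: [69(c=1) 33(c=3) 91(c=3) 72(c=5)]
Total: 9 hits, 18 misses, 14 evictions

Answer: MMMMHMMMMMHHMHHMHMHMMMHMMMH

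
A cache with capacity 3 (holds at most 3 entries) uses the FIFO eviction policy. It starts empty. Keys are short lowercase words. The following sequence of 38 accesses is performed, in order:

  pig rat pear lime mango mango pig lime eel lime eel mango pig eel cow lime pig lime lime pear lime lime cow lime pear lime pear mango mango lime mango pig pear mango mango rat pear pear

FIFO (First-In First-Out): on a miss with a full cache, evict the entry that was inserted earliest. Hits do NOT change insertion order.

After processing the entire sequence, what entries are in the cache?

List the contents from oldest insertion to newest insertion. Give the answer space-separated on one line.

FIFO simulation (capacity=3):
  1. access pig: MISS. Cache (old->new): [pig]
  2. access rat: MISS. Cache (old->new): [pig rat]
  3. access pear: MISS. Cache (old->new): [pig rat pear]
  4. access lime: MISS, evict pig. Cache (old->new): [rat pear lime]
  5. access mango: MISS, evict rat. Cache (old->new): [pear lime mango]
  6. access mango: HIT. Cache (old->new): [pear lime mango]
  7. access pig: MISS, evict pear. Cache (old->new): [lime mango pig]
  8. access lime: HIT. Cache (old->new): [lime mango pig]
  9. access eel: MISS, evict lime. Cache (old->new): [mango pig eel]
  10. access lime: MISS, evict mango. Cache (old->new): [pig eel lime]
  11. access eel: HIT. Cache (old->new): [pig eel lime]
  12. access mango: MISS, evict pig. Cache (old->new): [eel lime mango]
  13. access pig: MISS, evict eel. Cache (old->new): [lime mango pig]
  14. access eel: MISS, evict lime. Cache (old->new): [mango pig eel]
  15. access cow: MISS, evict mango. Cache (old->new): [pig eel cow]
  16. access lime: MISS, evict pig. Cache (old->new): [eel cow lime]
  17. access pig: MISS, evict eel. Cache (old->new): [cow lime pig]
  18. access lime: HIT. Cache (old->new): [cow lime pig]
  19. access lime: HIT. Cache (old->new): [cow lime pig]
  20. access pear: MISS, evict cow. Cache (old->new): [lime pig pear]
  21. access lime: HIT. Cache (old->new): [lime pig pear]
  22. access lime: HIT. Cache (old->new): [lime pig pear]
  23. access cow: MISS, evict lime. Cache (old->new): [pig pear cow]
  24. access lime: MISS, evict pig. Cache (old->new): [pear cow lime]
  25. access pear: HIT. Cache (old->new): [pear cow lime]
  26. access lime: HIT. Cache (old->new): [pear cow lime]
  27. access pear: HIT. Cache (old->new): [pear cow lime]
  28. access mango: MISS, evict pear. Cache (old->new): [cow lime mango]
  29. access mango: HIT. Cache (old->new): [cow lime mango]
  30. access lime: HIT. Cache (old->new): [cow lime mango]
  31. access mango: HIT. Cache (old->new): [cow lime mango]
  32. access pig: MISS, evict cow. Cache (old->new): [lime mango pig]
  33. access pear: MISS, evict lime. Cache (old->new): [mango pig pear]
  34. access mango: HIT. Cache (old->new): [mango pig pear]
  35. access mango: HIT. Cache (old->new): [mango pig pear]
  36. access rat: MISS, evict mango. Cache (old->new): [pig pear rat]
  37. access pear: HIT. Cache (old->new): [pig pear rat]
  38. access pear: HIT. Cache (old->new): [pig pear rat]
Total: 17 hits, 21 misses, 18 evictions

Answer: pig pear rat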